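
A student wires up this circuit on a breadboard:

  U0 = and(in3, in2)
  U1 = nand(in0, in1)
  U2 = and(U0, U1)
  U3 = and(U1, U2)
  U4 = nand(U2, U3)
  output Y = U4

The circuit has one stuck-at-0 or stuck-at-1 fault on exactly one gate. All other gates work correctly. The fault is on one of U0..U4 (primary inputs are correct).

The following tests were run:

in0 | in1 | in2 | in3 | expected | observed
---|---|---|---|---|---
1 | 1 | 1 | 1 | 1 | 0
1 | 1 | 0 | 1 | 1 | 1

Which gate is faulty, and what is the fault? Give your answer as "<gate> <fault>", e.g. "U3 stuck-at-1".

U1 stuck-at-1

Fault-free values for test 1 (in0=1, in1=1, in2=1, in3=1): U0=1, U1=0, U2=0, U3=0, U4=1, giving Y=1. Observed 0.
Test 1: faults giving observed 0 are {U1 stuck-at-1, U4 stuck-at-0}.
Test 2 (in0=1, in1=1, in2=0, in3=1): fault-free U0=0, U1=0, U2=0, U3=0, U4=1 → 1; observed 1. Eliminates U4 stuck-at-0.
Only U1 stuck-at-1 is consistent with every test.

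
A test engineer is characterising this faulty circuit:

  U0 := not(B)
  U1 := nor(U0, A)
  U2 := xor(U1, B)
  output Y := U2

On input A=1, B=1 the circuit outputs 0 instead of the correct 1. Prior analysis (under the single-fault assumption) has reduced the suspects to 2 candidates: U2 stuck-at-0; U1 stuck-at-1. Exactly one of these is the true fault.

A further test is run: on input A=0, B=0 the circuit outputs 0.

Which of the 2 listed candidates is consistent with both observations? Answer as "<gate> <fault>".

Evaluate each candidate on input A=0, B=0:
  U2 stuck-at-0: U0=1, U1=0, U2=0 [stuck-at-0] → 0 — matches
  U1 stuck-at-1: U0=1, U1=1 [stuck-at-1], U2=1 → 1 — eliminated
Only U2 stuck-at-0 reproduces the observed 0.

U2 stuck-at-0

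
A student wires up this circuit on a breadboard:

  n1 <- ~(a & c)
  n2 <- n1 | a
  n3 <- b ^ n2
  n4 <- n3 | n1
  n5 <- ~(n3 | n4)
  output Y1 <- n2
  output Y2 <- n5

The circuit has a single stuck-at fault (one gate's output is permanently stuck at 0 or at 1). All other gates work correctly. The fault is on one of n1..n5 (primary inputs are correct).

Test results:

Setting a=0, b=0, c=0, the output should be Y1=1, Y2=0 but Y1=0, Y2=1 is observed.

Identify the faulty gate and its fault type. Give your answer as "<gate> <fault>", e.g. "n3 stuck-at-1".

n1 stuck-at-0

Fault-free values for test 1 (a=0, b=0, c=0): n1=1, n2=1, n3=1, n4=1, n5=0, giving Y1=1, Y2=0. Observed Y1=0, Y2=1.
Test 1: faults giving observed Y1=0, Y2=1 are {n1 stuck-at-0}.
Only n1 stuck-at-0 is consistent with every test.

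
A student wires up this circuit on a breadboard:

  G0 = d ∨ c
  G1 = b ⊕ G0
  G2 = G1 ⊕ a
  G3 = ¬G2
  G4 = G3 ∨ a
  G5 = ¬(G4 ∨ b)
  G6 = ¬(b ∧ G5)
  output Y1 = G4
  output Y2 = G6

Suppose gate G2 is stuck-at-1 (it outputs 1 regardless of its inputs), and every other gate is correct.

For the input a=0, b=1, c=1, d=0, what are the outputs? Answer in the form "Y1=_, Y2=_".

Y1=0, Y2=1

Propagate with G2 forced: G0=1, G1=0, G2=1 [stuck-at-1], G3=0, G4=0, G5=0, G6=1.
So the outputs are Y1=0, Y2=1. (Without the fault they would be Y1=1, Y2=1.)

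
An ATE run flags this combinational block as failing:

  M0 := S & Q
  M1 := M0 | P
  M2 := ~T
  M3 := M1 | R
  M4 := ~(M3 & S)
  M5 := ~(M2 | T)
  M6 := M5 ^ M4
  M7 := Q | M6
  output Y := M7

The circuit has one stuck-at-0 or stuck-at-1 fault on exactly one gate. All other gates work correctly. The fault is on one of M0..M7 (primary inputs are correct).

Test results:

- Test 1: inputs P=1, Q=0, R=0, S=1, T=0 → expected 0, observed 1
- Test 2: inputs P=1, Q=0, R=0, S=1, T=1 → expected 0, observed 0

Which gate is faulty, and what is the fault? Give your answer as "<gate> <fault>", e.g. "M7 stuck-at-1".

M2 stuck-at-0

Fault-free values for test 1 (P=1, Q=0, R=0, S=1, T=0): M0=0, M1=1, M2=1, M3=1, M4=0, M5=0, M6=0, M7=0, giving Y=0. Observed 1.
Test 1: faults giving observed 1 are {M1 stuck-at-0, M2 stuck-at-0, M3 stuck-at-0, M4 stuck-at-1, M5 stuck-at-1, M6 stuck-at-1, M7 stuck-at-1}.
Test 2 (P=1, Q=0, R=0, S=1, T=1): fault-free M0=0, M1=1, M2=0, M3=1, M4=0, M5=0, M6=0, M7=0 → 0; observed 0. Eliminates M1 stuck-at-0, M3 stuck-at-0, M4 stuck-at-1, M5 stuck-at-1, M6 stuck-at-1, M7 stuck-at-1.
Only M2 stuck-at-0 is consistent with every test.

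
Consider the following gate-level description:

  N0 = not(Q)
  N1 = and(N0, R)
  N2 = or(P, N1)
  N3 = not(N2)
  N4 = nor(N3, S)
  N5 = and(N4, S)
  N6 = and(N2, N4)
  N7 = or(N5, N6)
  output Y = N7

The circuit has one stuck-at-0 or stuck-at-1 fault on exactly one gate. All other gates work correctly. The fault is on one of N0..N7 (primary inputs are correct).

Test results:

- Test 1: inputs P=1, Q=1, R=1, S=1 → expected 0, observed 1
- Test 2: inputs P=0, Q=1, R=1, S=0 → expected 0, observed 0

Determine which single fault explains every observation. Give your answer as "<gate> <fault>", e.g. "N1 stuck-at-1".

N4 stuck-at-1

Fault-free values for test 1 (P=1, Q=1, R=1, S=1): N0=0, N1=0, N2=1, N3=0, N4=0, N5=0, N6=0, N7=0, giving Y=0. Observed 1.
Test 1: faults giving observed 1 are {N4 stuck-at-1, N5 stuck-at-1, N6 stuck-at-1, N7 stuck-at-1}.
Test 2 (P=0, Q=1, R=1, S=0): fault-free N0=0, N1=0, N2=0, N3=1, N4=0, N5=0, N6=0, N7=0 → 0; observed 0. Eliminates N5 stuck-at-1, N6 stuck-at-1, N7 stuck-at-1.
Only N4 stuck-at-1 is consistent with every test.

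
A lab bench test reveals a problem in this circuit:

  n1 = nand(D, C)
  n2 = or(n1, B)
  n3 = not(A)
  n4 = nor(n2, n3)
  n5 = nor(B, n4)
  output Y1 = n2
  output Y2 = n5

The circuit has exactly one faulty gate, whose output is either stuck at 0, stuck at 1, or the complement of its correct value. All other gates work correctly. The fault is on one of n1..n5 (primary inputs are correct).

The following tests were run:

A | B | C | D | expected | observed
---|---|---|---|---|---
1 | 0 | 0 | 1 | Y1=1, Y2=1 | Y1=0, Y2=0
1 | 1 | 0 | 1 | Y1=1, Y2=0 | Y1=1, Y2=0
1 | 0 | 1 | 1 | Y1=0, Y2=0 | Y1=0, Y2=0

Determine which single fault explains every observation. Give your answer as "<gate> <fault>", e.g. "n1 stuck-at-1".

Fault-free values for test 1 (A=1, B=0, C=0, D=1): n1=1, n2=1, n3=0, n4=0, n5=1, giving Y1=1, Y2=1. Observed Y1=0, Y2=0.
Test 1: faults giving observed Y1=0, Y2=0 are {n1 stuck-at-0, n1 inverted output, n2 stuck-at-0, n2 inverted output}.
Test 2 (A=1, B=1, C=0, D=1): fault-free n1=1, n2=1, n3=0, n4=0, n5=0 → Y1=1, Y2=0; observed Y1=1, Y2=0. Eliminates n2 stuck-at-0, n2 inverted output.
Test 3 (A=1, B=0, C=1, D=1): fault-free n1=0, n2=0, n3=0, n4=1, n5=0 → Y1=0, Y2=0; observed Y1=0, Y2=0. Eliminates n1 inverted output.
Only n1 stuck-at-0 is consistent with every test.

n1 stuck-at-0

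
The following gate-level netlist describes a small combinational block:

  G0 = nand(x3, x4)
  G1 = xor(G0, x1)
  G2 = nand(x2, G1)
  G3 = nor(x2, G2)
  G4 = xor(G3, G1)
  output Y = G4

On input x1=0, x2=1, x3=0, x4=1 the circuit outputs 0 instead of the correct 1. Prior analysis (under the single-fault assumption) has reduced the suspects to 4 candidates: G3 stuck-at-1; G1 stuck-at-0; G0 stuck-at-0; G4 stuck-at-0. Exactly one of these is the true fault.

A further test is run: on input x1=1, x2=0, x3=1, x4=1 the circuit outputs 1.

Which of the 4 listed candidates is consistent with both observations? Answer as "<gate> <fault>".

Evaluate each candidate on input x1=1, x2=0, x3=1, x4=1:
  G3 stuck-at-1: G0=0, G1=1, G2=1, G3=1 [stuck-at-1], G4=0 → 0 — eliminated
  G1 stuck-at-0: G0=0, G1=0 [stuck-at-0], G2=1, G3=0, G4=0 → 0 — eliminated
  G0 stuck-at-0: G0=0 [stuck-at-0], G1=1, G2=1, G3=0, G4=1 → 1 — matches
  G4 stuck-at-0: G0=0, G1=1, G2=1, G3=0, G4=0 [stuck-at-0] → 0 — eliminated
Only G0 stuck-at-0 reproduces the observed 1.

G0 stuck-at-0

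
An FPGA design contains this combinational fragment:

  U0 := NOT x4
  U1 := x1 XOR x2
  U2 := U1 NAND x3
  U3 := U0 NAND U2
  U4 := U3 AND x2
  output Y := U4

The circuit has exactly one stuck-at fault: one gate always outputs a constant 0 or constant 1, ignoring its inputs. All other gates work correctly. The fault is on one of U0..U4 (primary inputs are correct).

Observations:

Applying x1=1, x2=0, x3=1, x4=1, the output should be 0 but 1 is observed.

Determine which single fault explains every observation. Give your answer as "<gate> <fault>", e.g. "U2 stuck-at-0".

Fault-free values for test 1 (x1=1, x2=0, x3=1, x4=1): U0=0, U1=1, U2=0, U3=1, U4=0, giving Y=0. Observed 1.
Test 1: faults giving observed 1 are {U4 stuck-at-1}.
Only U4 stuck-at-1 is consistent with every test.

U4 stuck-at-1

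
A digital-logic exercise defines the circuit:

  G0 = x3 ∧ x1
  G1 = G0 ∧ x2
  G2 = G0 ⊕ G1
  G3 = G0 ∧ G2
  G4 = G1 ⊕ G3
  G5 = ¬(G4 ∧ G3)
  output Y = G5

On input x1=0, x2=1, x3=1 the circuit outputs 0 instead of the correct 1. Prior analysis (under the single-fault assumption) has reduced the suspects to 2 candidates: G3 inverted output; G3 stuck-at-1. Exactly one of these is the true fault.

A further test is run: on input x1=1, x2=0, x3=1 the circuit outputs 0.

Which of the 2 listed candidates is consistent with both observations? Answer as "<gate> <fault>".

Evaluate each candidate on input x1=1, x2=0, x3=1:
  G3 inverted output: G0=1, G1=0, G2=1, G3=0 [inverted output], G4=0, G5=1 → 1 — eliminated
  G3 stuck-at-1: G0=1, G1=0, G2=1, G3=1 [stuck-at-1], G4=1, G5=0 → 0 — matches
Only G3 stuck-at-1 reproduces the observed 0.

G3 stuck-at-1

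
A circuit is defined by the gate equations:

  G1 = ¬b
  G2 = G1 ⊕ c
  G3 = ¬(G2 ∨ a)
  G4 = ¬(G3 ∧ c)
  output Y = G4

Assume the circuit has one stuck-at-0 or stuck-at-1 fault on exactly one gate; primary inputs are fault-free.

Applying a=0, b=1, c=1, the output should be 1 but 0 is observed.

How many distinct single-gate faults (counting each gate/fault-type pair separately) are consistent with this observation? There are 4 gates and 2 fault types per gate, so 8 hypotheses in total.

4

Fault-free: G1=0, G2=1, G3=0, G4=1 → 1. Observed 0.
  G1 stuck-at-0: output 1 ✗
  G1 stuck-at-1: output 0 ✓
  G2 stuck-at-0: output 0 ✓
  G2 stuck-at-1: output 1 ✗
  G3 stuck-at-0: output 1 ✗
  G3 stuck-at-1: output 0 ✓
  G4 stuck-at-0: output 0 ✓
  G4 stuck-at-1: output 1 ✗
Consistent faults: {G1 stuck-at-1, G2 stuck-at-0, G3 stuck-at-1, G4 stuck-at-0} — 4 in all.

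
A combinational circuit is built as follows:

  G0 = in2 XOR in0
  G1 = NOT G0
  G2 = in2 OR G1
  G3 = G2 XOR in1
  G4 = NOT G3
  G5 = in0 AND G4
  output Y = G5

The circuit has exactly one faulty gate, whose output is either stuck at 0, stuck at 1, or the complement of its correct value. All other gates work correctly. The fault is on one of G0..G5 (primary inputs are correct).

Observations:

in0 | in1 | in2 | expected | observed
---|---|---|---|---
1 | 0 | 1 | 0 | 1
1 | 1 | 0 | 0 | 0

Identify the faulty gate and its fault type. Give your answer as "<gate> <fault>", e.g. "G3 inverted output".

G2 stuck-at-0

Fault-free values for test 1 (in0=1, in1=0, in2=1): G0=0, G1=1, G2=1, G3=1, G4=0, G5=0, giving Y=0. Observed 1.
Test 1: faults giving observed 1 are {G2 stuck-at-0, G2 inverted output, G3 stuck-at-0, G3 inverted output, G4 stuck-at-1, G4 inverted output, G5 stuck-at-1, G5 inverted output}.
Test 2 (in0=1, in1=1, in2=0): fault-free G0=1, G1=0, G2=0, G3=1, G4=0, G5=0 → 0; observed 0. Eliminates G2 inverted output, G3 stuck-at-0, G3 inverted output, G4 stuck-at-1, G4 inverted output, G5 stuck-at-1, G5 inverted output.
Only G2 stuck-at-0 is consistent with every test.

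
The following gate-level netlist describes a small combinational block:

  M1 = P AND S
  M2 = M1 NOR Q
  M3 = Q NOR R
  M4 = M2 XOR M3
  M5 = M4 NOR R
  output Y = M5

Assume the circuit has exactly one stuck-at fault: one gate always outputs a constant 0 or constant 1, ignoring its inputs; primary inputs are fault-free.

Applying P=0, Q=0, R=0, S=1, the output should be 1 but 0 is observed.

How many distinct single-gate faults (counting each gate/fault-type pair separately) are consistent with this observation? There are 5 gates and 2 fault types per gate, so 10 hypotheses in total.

5

Fault-free: M1=0, M2=1, M3=1, M4=0, M5=1 → 1. Observed 0.
  M1 stuck-at-0: output 1 ✗
  M1 stuck-at-1: output 0 ✓
  M2 stuck-at-0: output 0 ✓
  M2 stuck-at-1: output 1 ✗
  M3 stuck-at-0: output 0 ✓
  M3 stuck-at-1: output 1 ✗
  M4 stuck-at-0: output 1 ✗
  M4 stuck-at-1: output 0 ✓
  M5 stuck-at-0: output 0 ✓
  M5 stuck-at-1: output 1 ✗
Consistent faults: {M1 stuck-at-1, M2 stuck-at-0, M3 stuck-at-0, M4 stuck-at-1, M5 stuck-at-0} — 5 in all.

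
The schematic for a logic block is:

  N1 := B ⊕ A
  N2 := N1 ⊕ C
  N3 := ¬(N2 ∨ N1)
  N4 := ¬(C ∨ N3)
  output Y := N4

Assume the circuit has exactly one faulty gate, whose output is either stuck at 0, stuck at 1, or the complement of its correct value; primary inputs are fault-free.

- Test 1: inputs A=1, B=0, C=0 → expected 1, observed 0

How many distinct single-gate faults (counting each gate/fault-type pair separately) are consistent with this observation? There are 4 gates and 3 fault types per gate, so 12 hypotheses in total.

Fault-free: N1=1, N2=1, N3=0, N4=1 → 1. Observed 0.
  N1 stuck-at-0: output 0 ✓
  N1 stuck-at-1: output 1 ✗
  N1 inverted output: output 0 ✓
  N2 stuck-at-0: output 1 ✗
  N2 stuck-at-1: output 1 ✗
  N2 inverted output: output 1 ✗
  N3 stuck-at-0: output 1 ✗
  N3 stuck-at-1: output 0 ✓
  N3 inverted output: output 0 ✓
  N4 stuck-at-0: output 0 ✓
  N4 stuck-at-1: output 1 ✗
  N4 inverted output: output 0 ✓
Consistent faults: {N1 stuck-at-0, N1 inverted output, N3 stuck-at-1, N3 inverted output, N4 stuck-at-0, N4 inverted output} — 6 in all.

6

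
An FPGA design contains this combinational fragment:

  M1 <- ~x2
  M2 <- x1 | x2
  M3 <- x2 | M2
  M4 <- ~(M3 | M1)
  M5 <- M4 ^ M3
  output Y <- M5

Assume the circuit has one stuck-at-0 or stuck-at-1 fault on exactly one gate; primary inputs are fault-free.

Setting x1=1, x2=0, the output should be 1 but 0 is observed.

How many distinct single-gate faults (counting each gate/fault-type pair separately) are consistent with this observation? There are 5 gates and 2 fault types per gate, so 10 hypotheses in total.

Fault-free: M1=1, M2=1, M3=1, M4=0, M5=1 → 1. Observed 0.
  M1 stuck-at-0: output 1 ✗
  M1 stuck-at-1: output 1 ✗
  M2 stuck-at-0: output 0 ✓
  M2 stuck-at-1: output 1 ✗
  M3 stuck-at-0: output 0 ✓
  M3 stuck-at-1: output 1 ✗
  M4 stuck-at-0: output 1 ✗
  M4 stuck-at-1: output 0 ✓
  M5 stuck-at-0: output 0 ✓
  M5 stuck-at-1: output 1 ✗
Consistent faults: {M2 stuck-at-0, M3 stuck-at-0, M4 stuck-at-1, M5 stuck-at-0} — 4 in all.

4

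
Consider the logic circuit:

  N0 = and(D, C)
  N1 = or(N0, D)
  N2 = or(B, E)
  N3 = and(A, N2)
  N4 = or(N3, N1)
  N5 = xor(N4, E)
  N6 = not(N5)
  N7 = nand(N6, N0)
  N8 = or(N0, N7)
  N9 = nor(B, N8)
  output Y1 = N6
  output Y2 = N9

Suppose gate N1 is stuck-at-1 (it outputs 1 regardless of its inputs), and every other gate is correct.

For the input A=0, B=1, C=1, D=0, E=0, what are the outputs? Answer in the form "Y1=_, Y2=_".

Propagate with N1 forced: N0=0, N1=1 [stuck-at-1], N2=1, N3=0, N4=1, N5=1, N6=0, N7=1, N8=1, N9=0.
So the outputs are Y1=0, Y2=0. (Without the fault they would be Y1=1, Y2=0.)

Y1=0, Y2=0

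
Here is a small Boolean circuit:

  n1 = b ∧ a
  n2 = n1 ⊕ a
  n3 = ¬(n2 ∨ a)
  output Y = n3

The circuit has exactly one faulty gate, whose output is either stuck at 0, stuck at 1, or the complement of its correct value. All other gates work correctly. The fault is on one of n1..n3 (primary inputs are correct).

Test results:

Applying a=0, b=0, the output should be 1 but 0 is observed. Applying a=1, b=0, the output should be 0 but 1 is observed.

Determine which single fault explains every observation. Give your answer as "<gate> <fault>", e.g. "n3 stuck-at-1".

n3 inverted output

Fault-free values for test 1 (a=0, b=0): n1=0, n2=0, n3=1, giving Y=1. Observed 0.
Test 1: faults giving observed 0 are {n1 stuck-at-1, n1 inverted output, n2 stuck-at-1, n2 inverted output, n3 stuck-at-0, n3 inverted output}.
Test 2 (a=1, b=0): fault-free n1=0, n2=1, n3=0 → 0; observed 1. Eliminates n1 stuck-at-1, n1 inverted output, n2 stuck-at-1, n2 inverted output, n3 stuck-at-0.
Only n3 inverted output is consistent with every test.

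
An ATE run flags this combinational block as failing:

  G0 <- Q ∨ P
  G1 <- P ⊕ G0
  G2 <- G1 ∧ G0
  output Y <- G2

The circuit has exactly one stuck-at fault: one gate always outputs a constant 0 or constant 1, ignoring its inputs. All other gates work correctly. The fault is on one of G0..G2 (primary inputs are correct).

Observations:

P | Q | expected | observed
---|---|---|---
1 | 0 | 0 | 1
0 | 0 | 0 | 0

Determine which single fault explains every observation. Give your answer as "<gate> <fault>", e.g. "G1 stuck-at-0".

Fault-free values for test 1 (P=1, Q=0): G0=1, G1=0, G2=0, giving Y=0. Observed 1.
Test 1: faults giving observed 1 are {G1 stuck-at-1, G2 stuck-at-1}.
Test 2 (P=0, Q=0): fault-free G0=0, G1=0, G2=0 → 0; observed 0. Eliminates G2 stuck-at-1.
Only G1 stuck-at-1 is consistent with every test.

G1 stuck-at-1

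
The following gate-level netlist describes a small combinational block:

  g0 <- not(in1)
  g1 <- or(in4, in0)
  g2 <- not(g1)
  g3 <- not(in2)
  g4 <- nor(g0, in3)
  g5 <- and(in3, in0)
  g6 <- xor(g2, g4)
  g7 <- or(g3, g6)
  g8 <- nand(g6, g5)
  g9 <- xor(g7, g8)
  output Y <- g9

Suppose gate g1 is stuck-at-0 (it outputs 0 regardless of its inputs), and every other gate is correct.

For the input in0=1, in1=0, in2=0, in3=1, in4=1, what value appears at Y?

Propagate with g1 forced: g0=1, g1=0 [stuck-at-0], g2=1, g3=1, g4=0, g5=1, g6=1, g7=1, g8=0, g9=1.
So Y = 1. (Without the fault it would be 0.)

1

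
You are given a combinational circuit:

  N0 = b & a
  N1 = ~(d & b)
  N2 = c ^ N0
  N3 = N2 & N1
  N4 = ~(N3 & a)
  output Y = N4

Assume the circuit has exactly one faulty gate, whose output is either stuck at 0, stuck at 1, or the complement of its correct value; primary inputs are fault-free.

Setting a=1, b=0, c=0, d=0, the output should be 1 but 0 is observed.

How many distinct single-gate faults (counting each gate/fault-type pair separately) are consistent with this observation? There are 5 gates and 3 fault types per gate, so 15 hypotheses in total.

Fault-free: N0=0, N1=1, N2=0, N3=0, N4=1 → 1. Observed 0.
  N0: stuck-at-1, inverted output ✓; others ✗
  N1: none of the 3 fault types match ✗
  N2: stuck-at-1, inverted output ✓; others ✗
  N3: stuck-at-1, inverted output ✓; others ✗
  N4: stuck-at-0, inverted output ✓; others ✗
Consistent faults: {N0 stuck-at-1, N0 inverted output, N2 stuck-at-1, N2 inverted output, N3 stuck-at-1, N3 inverted output, N4 stuck-at-0, N4 inverted output} — 8 in all.

8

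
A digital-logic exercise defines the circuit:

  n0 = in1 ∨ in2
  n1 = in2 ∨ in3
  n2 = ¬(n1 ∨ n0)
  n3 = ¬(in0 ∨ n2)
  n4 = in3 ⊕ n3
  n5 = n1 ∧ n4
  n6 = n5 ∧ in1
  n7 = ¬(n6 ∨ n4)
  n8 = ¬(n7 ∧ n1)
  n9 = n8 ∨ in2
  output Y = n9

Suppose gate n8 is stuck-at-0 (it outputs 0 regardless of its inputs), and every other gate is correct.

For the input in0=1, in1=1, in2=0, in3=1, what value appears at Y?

Propagate with n8 forced: n0=1, n1=1, n2=0, n3=0, n4=1, n5=1, n6=1, n7=0, n8=0 [stuck-at-0], n9=0.
So Y = 0. (Without the fault it would be 1.)

0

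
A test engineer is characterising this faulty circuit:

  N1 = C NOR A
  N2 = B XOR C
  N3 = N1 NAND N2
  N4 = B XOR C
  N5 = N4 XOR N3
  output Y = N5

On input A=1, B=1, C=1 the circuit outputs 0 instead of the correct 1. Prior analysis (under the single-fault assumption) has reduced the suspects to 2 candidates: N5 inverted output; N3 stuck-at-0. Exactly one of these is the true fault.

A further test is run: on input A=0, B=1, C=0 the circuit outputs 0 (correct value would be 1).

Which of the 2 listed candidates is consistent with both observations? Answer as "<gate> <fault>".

Evaluate each candidate on input A=0, B=1, C=0:
  N5 inverted output: N1=1, N2=1, N3=0, N4=1, N5=0 [inverted output] → 0 — matches
  N3 stuck-at-0: N1=1, N2=1, N3=0 [stuck-at-0], N4=1, N5=1 → 1 — eliminated
Only N5 inverted output reproduces the observed 0.

N5 inverted output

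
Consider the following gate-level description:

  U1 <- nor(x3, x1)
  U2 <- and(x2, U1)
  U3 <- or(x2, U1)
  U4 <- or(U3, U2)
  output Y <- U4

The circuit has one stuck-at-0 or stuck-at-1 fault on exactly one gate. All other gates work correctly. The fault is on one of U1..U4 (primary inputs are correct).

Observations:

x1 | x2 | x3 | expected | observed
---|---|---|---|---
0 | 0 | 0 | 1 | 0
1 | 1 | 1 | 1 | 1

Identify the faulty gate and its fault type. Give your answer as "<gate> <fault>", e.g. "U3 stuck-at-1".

Fault-free values for test 1 (x1=0, x2=0, x3=0): U1=1, U2=0, U3=1, U4=1, giving Y=1. Observed 0.
Test 1: faults giving observed 0 are {U1 stuck-at-0, U3 stuck-at-0, U4 stuck-at-0}.
Test 2 (x1=1, x2=1, x3=1): fault-free U1=0, U2=0, U3=1, U4=1 → 1; observed 1. Eliminates U3 stuck-at-0, U4 stuck-at-0.
Only U1 stuck-at-0 is consistent with every test.

U1 stuck-at-0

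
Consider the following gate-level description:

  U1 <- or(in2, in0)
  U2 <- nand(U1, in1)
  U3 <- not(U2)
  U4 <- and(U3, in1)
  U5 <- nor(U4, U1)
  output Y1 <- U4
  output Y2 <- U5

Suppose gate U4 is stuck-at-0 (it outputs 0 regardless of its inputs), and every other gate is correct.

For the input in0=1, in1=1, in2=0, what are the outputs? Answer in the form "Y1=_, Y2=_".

Y1=0, Y2=0

Propagate with U4 forced: U1=1, U2=0, U3=1, U4=0 [stuck-at-0], U5=0.
So the outputs are Y1=0, Y2=0. (Without the fault they would be Y1=1, Y2=0.)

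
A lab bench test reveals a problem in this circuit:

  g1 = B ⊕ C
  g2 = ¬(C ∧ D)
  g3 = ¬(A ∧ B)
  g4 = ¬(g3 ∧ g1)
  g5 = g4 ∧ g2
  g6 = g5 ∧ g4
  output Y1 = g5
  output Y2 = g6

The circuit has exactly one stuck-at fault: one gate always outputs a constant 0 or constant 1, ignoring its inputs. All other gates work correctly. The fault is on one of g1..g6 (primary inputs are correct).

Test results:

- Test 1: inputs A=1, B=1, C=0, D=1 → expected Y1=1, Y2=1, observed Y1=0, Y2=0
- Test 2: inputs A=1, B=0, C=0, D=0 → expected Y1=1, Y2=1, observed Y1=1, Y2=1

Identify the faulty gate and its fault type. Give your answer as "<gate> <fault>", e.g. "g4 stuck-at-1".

Fault-free values for test 1 (A=1, B=1, C=0, D=1): g1=1, g2=1, g3=0, g4=1, g5=1, g6=1, giving Y1=1, Y2=1. Observed Y1=0, Y2=0.
Test 1: faults giving observed Y1=0, Y2=0 are {g2 stuck-at-0, g3 stuck-at-1, g4 stuck-at-0, g5 stuck-at-0}.
Test 2 (A=1, B=0, C=0, D=0): fault-free g1=0, g2=1, g3=1, g4=1, g5=1, g6=1 → Y1=1, Y2=1; observed Y1=1, Y2=1. Eliminates g2 stuck-at-0, g4 stuck-at-0, g5 stuck-at-0.
Only g3 stuck-at-1 is consistent with every test.

g3 stuck-at-1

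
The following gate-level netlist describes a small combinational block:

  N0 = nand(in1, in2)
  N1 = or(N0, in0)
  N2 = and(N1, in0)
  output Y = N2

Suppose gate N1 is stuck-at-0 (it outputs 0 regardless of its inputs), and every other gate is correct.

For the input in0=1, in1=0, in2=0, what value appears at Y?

0

Propagate with N1 forced: N0=1, N1=0 [stuck-at-0], N2=0.
So Y = 0. (Without the fault it would be 1.)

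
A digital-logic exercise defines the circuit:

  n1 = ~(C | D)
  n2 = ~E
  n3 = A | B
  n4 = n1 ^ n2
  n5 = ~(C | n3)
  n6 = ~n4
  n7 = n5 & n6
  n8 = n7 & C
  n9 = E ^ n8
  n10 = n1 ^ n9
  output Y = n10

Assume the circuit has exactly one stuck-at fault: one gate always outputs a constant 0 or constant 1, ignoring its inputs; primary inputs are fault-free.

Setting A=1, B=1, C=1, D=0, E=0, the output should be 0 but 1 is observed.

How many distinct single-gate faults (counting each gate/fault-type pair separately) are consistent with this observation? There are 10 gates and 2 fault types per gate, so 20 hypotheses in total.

5

Fault-free: n1=0, n2=1, n3=1, n4=1, n5=0, n6=0, n7=0, n8=0, n9=0, n10=0 → 0. Observed 1.
  n1: stuck-at-1 ✓; others ✗
  n2: none of the 2 fault types match ✗
  n3: none of the 2 fault types match ✗
  n4: none of the 2 fault types match ✗
  n5: none of the 2 fault types match ✗
  n6: none of the 2 fault types match ✗
  n7: stuck-at-1 ✓; others ✗
  n8: stuck-at-1 ✓; others ✗
  n9: stuck-at-1 ✓; others ✗
  n10: stuck-at-1 ✓; others ✗
Consistent faults: {n1 stuck-at-1, n7 stuck-at-1, n8 stuck-at-1, n9 stuck-at-1, n10 stuck-at-1} — 5 in all.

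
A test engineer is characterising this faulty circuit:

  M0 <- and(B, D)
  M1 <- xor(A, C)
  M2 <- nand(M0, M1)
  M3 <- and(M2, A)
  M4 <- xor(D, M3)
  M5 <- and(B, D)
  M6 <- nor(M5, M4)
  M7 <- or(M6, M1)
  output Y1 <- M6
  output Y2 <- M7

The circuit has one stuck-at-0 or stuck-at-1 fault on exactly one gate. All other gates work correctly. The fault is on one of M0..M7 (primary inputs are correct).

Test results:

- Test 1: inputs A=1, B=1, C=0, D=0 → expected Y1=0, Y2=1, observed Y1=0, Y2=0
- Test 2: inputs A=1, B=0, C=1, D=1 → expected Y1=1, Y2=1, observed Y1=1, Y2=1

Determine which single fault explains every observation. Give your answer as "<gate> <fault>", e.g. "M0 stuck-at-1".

M1 stuck-at-0

Fault-free values for test 1 (A=1, B=1, C=0, D=0): M0=0, M1=1, M2=1, M3=1, M4=1, M5=0, M6=0, M7=1, giving Y1=0, Y2=1. Observed Y1=0, Y2=0.
Test 1: faults giving observed Y1=0, Y2=0 are {M1 stuck-at-0, M7 stuck-at-0}.
Test 2 (A=1, B=0, C=1, D=1): fault-free M0=0, M1=0, M2=1, M3=1, M4=0, M5=0, M6=1, M7=1 → Y1=1, Y2=1; observed Y1=1, Y2=1. Eliminates M7 stuck-at-0.
Only M1 stuck-at-0 is consistent with every test.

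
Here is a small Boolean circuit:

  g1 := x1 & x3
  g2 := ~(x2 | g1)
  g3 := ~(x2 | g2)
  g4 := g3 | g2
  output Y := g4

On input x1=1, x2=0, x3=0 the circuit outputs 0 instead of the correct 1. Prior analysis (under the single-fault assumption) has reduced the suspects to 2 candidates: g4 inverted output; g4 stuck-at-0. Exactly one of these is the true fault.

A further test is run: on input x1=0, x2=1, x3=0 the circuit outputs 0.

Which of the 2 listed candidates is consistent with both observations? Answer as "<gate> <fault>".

g4 stuck-at-0

Evaluate each candidate on input x1=0, x2=1, x3=0:
  g4 inverted output: g1=0, g2=0, g3=0, g4=1 [inverted output] → 1 — eliminated
  g4 stuck-at-0: g1=0, g2=0, g3=0, g4=0 [stuck-at-0] → 0 — matches
Only g4 stuck-at-0 reproduces the observed 0.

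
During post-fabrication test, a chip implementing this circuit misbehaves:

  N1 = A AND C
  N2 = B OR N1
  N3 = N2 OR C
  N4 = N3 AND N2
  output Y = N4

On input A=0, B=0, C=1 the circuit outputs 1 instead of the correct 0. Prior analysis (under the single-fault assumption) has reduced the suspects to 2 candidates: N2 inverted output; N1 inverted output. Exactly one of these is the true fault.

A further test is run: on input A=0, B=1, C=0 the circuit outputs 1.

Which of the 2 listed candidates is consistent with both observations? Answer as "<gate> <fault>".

N1 inverted output

Evaluate each candidate on input A=0, B=1, C=0:
  N2 inverted output: N1=0, N2=0 [inverted output], N3=0, N4=0 → 0 — eliminated
  N1 inverted output: N1=1 [inverted output], N2=1, N3=1, N4=1 → 1 — matches
Only N1 inverted output reproduces the observed 1.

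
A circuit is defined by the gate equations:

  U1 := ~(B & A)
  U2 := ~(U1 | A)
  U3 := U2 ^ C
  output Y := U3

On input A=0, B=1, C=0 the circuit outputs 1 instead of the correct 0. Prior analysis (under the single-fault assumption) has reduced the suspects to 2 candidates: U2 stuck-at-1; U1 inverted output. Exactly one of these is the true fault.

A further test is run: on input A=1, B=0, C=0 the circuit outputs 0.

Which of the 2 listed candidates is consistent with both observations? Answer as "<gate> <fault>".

U1 inverted output

Evaluate each candidate on input A=1, B=0, C=0:
  U2 stuck-at-1: U1=1, U2=1 [stuck-at-1], U3=1 → 1 — eliminated
  U1 inverted output: U1=0 [inverted output], U2=0, U3=0 → 0 — matches
Only U1 inverted output reproduces the observed 0.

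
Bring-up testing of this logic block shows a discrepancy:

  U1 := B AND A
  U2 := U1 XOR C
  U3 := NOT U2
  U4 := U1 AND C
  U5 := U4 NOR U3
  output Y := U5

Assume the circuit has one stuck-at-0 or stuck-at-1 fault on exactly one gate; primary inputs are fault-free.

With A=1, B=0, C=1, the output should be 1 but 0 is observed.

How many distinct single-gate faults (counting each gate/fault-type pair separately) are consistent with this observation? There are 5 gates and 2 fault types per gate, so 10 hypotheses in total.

5

Fault-free: U1=0, U2=1, U3=0, U4=0, U5=1 → 1. Observed 0.
  U1 stuck-at-0: output 1 ✗
  U1 stuck-at-1: output 0 ✓
  U2 stuck-at-0: output 0 ✓
  U2 stuck-at-1: output 1 ✗
  U3 stuck-at-0: output 1 ✗
  U3 stuck-at-1: output 0 ✓
  U4 stuck-at-0: output 1 ✗
  U4 stuck-at-1: output 0 ✓
  U5 stuck-at-0: output 0 ✓
  U5 stuck-at-1: output 1 ✗
Consistent faults: {U1 stuck-at-1, U2 stuck-at-0, U3 stuck-at-1, U4 stuck-at-1, U5 stuck-at-0} — 5 in all.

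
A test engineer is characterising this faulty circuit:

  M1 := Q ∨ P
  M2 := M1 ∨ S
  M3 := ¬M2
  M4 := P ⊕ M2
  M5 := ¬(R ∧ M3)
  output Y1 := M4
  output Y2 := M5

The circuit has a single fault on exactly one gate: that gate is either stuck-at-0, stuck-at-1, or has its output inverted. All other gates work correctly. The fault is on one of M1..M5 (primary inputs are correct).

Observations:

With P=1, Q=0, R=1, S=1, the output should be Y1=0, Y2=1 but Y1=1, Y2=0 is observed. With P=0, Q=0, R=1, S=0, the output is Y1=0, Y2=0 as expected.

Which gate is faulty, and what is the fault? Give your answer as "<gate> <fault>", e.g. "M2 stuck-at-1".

Fault-free values for test 1 (P=1, Q=0, R=1, S=1): M1=1, M2=1, M3=0, M4=0, M5=1, giving Y1=0, Y2=1. Observed Y1=1, Y2=0.
Test 1: faults giving observed Y1=1, Y2=0 are {M2 stuck-at-0, M2 inverted output}.
Test 2 (P=0, Q=0, R=1, S=0): fault-free M1=0, M2=0, M3=1, M4=0, M5=0 → Y1=0, Y2=0; observed Y1=0, Y2=0. Eliminates M2 inverted output.
Only M2 stuck-at-0 is consistent with every test.

M2 stuck-at-0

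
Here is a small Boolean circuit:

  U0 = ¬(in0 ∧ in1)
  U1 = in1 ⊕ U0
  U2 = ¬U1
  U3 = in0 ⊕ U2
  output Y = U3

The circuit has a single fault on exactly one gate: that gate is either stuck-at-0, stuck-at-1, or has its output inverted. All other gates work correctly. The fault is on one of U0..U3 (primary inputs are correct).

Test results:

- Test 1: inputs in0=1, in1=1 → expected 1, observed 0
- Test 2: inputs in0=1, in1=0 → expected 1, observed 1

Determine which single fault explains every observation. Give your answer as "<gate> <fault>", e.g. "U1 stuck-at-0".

Fault-free values for test 1 (in0=1, in1=1): U0=0, U1=1, U2=0, U3=1, giving Y=1. Observed 0.
Test 1: faults giving observed 0 are {U0 stuck-at-1, U0 inverted output, U1 stuck-at-0, U1 inverted output, U2 stuck-at-1, U2 inverted output, U3 stuck-at-0, U3 inverted output}.
Test 2 (in0=1, in1=0): fault-free U0=1, U1=1, U2=0, U3=1 → 1; observed 1. Eliminates U0 inverted output, U1 stuck-at-0, U1 inverted output, U2 stuck-at-1, U2 inverted output, U3 stuck-at-0, U3 inverted output.
Only U0 stuck-at-1 is consistent with every test.

U0 stuck-at-1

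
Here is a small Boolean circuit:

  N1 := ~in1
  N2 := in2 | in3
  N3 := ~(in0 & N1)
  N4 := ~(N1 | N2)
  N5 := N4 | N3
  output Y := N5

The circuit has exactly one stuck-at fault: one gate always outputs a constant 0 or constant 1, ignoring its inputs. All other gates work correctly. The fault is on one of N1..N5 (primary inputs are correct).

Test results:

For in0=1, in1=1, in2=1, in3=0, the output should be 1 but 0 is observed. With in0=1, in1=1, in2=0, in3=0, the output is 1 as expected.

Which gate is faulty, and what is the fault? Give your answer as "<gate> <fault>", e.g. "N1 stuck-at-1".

N3 stuck-at-0

Fault-free values for test 1 (in0=1, in1=1, in2=1, in3=0): N1=0, N2=1, N3=1, N4=0, N5=1, giving Y=1. Observed 0.
Test 1: faults giving observed 0 are {N1 stuck-at-1, N3 stuck-at-0, N5 stuck-at-0}.
Test 2 (in0=1, in1=1, in2=0, in3=0): fault-free N1=0, N2=0, N3=1, N4=1, N5=1 → 1; observed 1. Eliminates N1 stuck-at-1, N5 stuck-at-0.
Only N3 stuck-at-0 is consistent with every test.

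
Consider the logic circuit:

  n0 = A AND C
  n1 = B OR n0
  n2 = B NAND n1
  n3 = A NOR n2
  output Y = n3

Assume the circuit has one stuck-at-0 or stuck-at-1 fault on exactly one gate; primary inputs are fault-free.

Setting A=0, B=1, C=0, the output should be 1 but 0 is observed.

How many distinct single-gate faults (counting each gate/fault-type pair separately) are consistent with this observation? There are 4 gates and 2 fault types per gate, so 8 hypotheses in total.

3

Fault-free: n0=0, n1=1, n2=0, n3=1 → 1. Observed 0.
  n0 stuck-at-0: output 1 ✗
  n0 stuck-at-1: output 1 ✗
  n1 stuck-at-0: output 0 ✓
  n1 stuck-at-1: output 1 ✗
  n2 stuck-at-0: output 1 ✗
  n2 stuck-at-1: output 0 ✓
  n3 stuck-at-0: output 0 ✓
  n3 stuck-at-1: output 1 ✗
Consistent faults: {n1 stuck-at-0, n2 stuck-at-1, n3 stuck-at-0} — 3 in all.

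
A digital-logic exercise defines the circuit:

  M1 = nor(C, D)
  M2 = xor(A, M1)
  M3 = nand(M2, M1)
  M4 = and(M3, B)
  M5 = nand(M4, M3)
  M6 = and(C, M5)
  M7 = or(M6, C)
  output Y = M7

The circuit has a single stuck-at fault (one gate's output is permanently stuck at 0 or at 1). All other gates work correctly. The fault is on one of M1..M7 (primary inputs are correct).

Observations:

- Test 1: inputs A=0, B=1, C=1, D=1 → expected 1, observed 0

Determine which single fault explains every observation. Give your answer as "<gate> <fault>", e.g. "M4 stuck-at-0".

M7 stuck-at-0

Fault-free values for test 1 (A=0, B=1, C=1, D=1): M1=0, M2=0, M3=1, M4=1, M5=0, M6=0, M7=1, giving Y=1. Observed 0.
Test 1: faults giving observed 0 are {M7 stuck-at-0}.
Only M7 stuck-at-0 is consistent with every test.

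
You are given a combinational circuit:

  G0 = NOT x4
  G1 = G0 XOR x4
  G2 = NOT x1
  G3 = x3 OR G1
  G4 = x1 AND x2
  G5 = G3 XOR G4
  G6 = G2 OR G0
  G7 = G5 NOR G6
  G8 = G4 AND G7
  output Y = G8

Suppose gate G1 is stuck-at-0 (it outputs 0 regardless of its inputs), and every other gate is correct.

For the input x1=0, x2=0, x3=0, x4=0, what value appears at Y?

Propagate with G1 forced: G0=1, G1=0 [stuck-at-0], G2=1, G3=0, G4=0, G5=0, G6=1, G7=0, G8=0.
So Y = 0. (Same as the fault-free value — the fault is masked on this input.)

0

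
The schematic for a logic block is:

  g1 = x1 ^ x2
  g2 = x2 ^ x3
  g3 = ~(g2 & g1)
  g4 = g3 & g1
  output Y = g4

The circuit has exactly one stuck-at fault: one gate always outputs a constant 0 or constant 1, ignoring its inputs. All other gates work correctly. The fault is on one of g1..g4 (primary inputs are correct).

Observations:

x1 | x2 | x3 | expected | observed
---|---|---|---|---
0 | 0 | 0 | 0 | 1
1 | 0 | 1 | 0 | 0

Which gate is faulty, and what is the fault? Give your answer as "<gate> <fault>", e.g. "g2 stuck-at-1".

g1 stuck-at-1

Fault-free values for test 1 (x1=0, x2=0, x3=0): g1=0, g2=0, g3=1, g4=0, giving Y=0. Observed 1.
Test 1: faults giving observed 1 are {g1 stuck-at-1, g4 stuck-at-1}.
Test 2 (x1=1, x2=0, x3=1): fault-free g1=1, g2=1, g3=0, g4=0 → 0; observed 0. Eliminates g4 stuck-at-1.
Only g1 stuck-at-1 is consistent with every test.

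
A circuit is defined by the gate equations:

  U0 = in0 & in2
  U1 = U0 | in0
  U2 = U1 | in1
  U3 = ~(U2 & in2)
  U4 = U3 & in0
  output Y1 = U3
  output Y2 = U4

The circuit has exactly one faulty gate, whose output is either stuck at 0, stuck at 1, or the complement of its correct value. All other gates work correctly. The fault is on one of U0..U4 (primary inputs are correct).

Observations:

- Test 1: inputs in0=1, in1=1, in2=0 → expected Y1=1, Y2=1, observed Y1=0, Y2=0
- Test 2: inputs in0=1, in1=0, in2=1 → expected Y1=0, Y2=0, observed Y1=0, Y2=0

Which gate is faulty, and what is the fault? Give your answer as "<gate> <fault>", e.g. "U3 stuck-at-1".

U3 stuck-at-0

Fault-free values for test 1 (in0=1, in1=1, in2=0): U0=0, U1=1, U2=1, U3=1, U4=1, giving Y1=1, Y2=1. Observed Y1=0, Y2=0.
Test 1: faults giving observed Y1=0, Y2=0 are {U3 stuck-at-0, U3 inverted output}.
Test 2 (in0=1, in1=0, in2=1): fault-free U0=1, U1=1, U2=1, U3=0, U4=0 → Y1=0, Y2=0; observed Y1=0, Y2=0. Eliminates U3 inverted output.
Only U3 stuck-at-0 is consistent with every test.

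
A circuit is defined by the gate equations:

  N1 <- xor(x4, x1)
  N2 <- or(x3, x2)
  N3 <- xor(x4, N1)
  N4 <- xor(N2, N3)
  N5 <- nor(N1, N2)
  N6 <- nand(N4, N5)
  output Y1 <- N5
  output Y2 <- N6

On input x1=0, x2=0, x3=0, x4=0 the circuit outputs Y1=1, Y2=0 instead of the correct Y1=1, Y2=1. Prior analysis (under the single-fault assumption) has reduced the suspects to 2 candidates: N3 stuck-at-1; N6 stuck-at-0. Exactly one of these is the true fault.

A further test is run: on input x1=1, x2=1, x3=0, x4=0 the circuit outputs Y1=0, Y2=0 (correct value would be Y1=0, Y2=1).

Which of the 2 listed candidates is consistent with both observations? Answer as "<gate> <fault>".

Evaluate each candidate on input x1=1, x2=1, x3=0, x4=0:
  N3 stuck-at-1: N1=1, N2=1, N3=1 [stuck-at-1], N4=0, N5=0, N6=1 → Y1=0, Y2=1 — eliminated
  N6 stuck-at-0: N1=1, N2=1, N3=1, N4=0, N5=0, N6=0 [stuck-at-0] → Y1=0, Y2=0 — matches
Only N6 stuck-at-0 reproduces the observed Y1=0, Y2=0.

N6 stuck-at-0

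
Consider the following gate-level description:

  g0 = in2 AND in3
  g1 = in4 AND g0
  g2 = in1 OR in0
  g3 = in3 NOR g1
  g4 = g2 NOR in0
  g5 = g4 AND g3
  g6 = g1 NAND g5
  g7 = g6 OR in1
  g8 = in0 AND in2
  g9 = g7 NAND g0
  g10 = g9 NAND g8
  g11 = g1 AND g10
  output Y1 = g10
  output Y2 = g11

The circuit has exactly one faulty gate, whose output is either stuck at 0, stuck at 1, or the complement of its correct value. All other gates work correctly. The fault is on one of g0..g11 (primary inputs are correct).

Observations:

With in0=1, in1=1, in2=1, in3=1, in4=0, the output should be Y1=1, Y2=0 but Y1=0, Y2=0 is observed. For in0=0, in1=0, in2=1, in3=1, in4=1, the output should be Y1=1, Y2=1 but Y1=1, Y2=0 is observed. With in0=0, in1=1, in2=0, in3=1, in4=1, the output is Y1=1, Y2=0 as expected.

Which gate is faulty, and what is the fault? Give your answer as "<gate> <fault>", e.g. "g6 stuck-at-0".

g0 stuck-at-0

Fault-free values for test 1 (in0=1, in1=1, in2=1, in3=1, in4=0): g0=1, g1=0, g2=1, g3=0, g4=0, g5=0, g6=1, g7=1, g8=1, g9=0, g10=1, g11=0, giving Y1=1, Y2=0. Observed Y1=0, Y2=0.
Test 1: faults giving observed Y1=0, Y2=0 are {g0 stuck-at-0, g0 inverted output, g7 stuck-at-0, g7 inverted output, g9 stuck-at-1, g9 inverted output, g10 stuck-at-0, g10 inverted output}.
Test 2 (in0=0, in1=0, in2=1, in3=1, in4=1): fault-free g0=1, g1=1, g2=0, g3=0, g4=1, g5=0, g6=1, g7=1, g8=0, g9=0, g10=1, g11=1 → Y1=1, Y2=1; observed Y1=1, Y2=0. Eliminates g7 stuck-at-0, g7 inverted output, g9 stuck-at-1, g9 inverted output, g10 stuck-at-0, g10 inverted output.
Test 3 (in0=0, in1=1, in2=0, in3=1, in4=1): fault-free g0=0, g1=0, g2=1, g3=0, g4=0, g5=0, g6=1, g7=1, g8=0, g9=1, g10=1, g11=0 → Y1=1, Y2=0; observed Y1=1, Y2=0. Eliminates g0 inverted output.
Only g0 stuck-at-0 is consistent with every test.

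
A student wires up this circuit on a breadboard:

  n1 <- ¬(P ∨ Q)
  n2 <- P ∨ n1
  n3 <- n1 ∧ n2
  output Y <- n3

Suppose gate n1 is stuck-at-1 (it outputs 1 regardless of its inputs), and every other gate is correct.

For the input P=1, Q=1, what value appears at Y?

Propagate with n1 forced: n1=1 [stuck-at-1], n2=1, n3=1.
So Y = 1. (Without the fault it would be 0.)

1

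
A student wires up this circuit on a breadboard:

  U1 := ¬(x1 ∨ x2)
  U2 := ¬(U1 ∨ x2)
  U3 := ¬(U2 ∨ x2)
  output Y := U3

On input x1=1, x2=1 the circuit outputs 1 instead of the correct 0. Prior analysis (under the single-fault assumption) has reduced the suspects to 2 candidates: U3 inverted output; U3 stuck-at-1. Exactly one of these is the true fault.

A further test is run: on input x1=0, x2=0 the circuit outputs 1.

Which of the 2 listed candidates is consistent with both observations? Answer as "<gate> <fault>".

Evaluate each candidate on input x1=0, x2=0:
  U3 inverted output: U1=1, U2=0, U3=0 [inverted output] → 0 — eliminated
  U3 stuck-at-1: U1=1, U2=0, U3=1 [stuck-at-1] → 1 — matches
Only U3 stuck-at-1 reproduces the observed 1.

U3 stuck-at-1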